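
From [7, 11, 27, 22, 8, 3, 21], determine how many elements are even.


Check each element:
  7 is odd
  11 is odd
  27 is odd
  22 is even
  8 is even
  3 is odd
  21 is odd
Evens: [22, 8]
Count of evens = 2
Final answer: 2


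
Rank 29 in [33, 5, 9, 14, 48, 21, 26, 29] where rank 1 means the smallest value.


Sort ascending: [5, 9, 14, 21, 26, 29, 33, 48]
Find 29 in the sorted list.
29 is at position 6 (1-indexed).
Final answer: 6


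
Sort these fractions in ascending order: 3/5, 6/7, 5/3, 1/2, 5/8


Convert to decimal for comparison:
  3/5 = 0.6
  6/7 = 0.8571
  5/3 = 1.6667
  1/2 = 0.5
  5/8 = 0.625
Decimals in increasing order: 0.5 < 0.6 < 0.625 < 0.8571 < 1.6667
Writing each back as its fraction gives the sorted order.
Final answer: 1/2, 3/5, 5/8, 6/7, 5/3


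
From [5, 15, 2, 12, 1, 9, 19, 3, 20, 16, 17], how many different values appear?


List all unique values:
Distinct values: [1, 2, 3, 5, 9, 12, 15, 16, 17, 19, 20]
Count = 11
Final answer: 11


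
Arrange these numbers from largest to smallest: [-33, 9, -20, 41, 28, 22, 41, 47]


Original list: [-33, 9, -20, 41, 28, 22, 41, 47]
Repeatedly take the largest remaining element:
  Remaining [-33, 9, -20, 41, 28, 22, 41, 47] -> largest is 47
  Remaining [-33, 9, -20, 41, 28, 22, 41] -> largest is 41
  Remaining [-33, 9, -20, 28, 22, 41] -> largest is 41
  Remaining [-33, 9, -20, 28, 22] -> largest is 28
  Remaining [-33, 9, -20, 22] -> largest is 22
  Remaining [-33, 9, -20] -> largest is 9
  Remaining [-33, -20] -> largest is -20
  Remaining [-33] -> largest is -33
Collecting the picks in order gives the descending list.
Final answer: [47, 41, 41, 28, 22, 9, -20, -33]


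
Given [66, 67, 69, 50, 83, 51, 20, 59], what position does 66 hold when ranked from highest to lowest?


Sort descending: [83, 69, 67, 66, 59, 51, 50, 20]
Find 66 in the sorted list.
66 is at position 4.
Final answer: 4


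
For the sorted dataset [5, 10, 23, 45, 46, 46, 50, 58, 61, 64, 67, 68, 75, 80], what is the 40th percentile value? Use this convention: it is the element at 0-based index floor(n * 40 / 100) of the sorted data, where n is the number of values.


The dataset has n = 14 elements.
Index = floor(14 * 40 / 100) = floor(560 / 100) = floor(5.6) = 5
Counting from index 0 in the sorted data, the element at index 5 is 46.
Final answer: 46


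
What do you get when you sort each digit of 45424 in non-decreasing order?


The number 45424 has digits: 4, 5, 4, 2, 4
Sorted: 2, 4, 4, 4, 5
Joining the sorted digits gives the result.
Final answer: 24445


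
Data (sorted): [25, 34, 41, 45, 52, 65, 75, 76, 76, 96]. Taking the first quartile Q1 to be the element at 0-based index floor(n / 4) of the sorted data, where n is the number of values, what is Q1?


The list has n = 10 elements.
Q1 index = floor(10 / 4) = floor(2.5) = 2
Counting from index 0 in the sorted data, the element at index 2 is 41.
Final answer: 41


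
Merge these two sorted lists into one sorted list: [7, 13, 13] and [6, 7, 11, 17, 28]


List A: [7, 13, 13]
List B: [6, 7, 11, 17, 28]
Repeatedly compare the front elements and take the smaller:
  7 vs 6 -> take 6
  7 vs 7 -> take 7
  13 vs 7 -> take 7
  13 vs 11 -> take 11
  13 vs 17 -> take 13
  13 vs 17 -> take 13
  A is exhausted; append the rest of B: [17, 28]
Final answer: [6, 7, 7, 11, 13, 13, 17, 28]


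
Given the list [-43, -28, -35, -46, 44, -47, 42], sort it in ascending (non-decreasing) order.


Original list: [-43, -28, -35, -46, 44, -47, 42]
Repeatedly take the smallest remaining element:
  Remaining [-43, -28, -35, -46, 44, -47, 42] -> smallest is -47
  Remaining [-43, -28, -35, -46, 44, 42] -> smallest is -46
  Remaining [-43, -28, -35, 44, 42] -> smallest is -43
  Remaining [-28, -35, 44, 42] -> smallest is -35
  Remaining [-28, 44, 42] -> smallest is -28
  Remaining [44, 42] -> smallest is 42
  Remaining [44] -> smallest is 44
Collecting the picks in order gives the sorted list.
Final answer: [-47, -46, -43, -35, -28, 42, 44]


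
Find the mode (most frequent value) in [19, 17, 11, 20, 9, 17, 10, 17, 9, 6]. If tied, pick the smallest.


Count the frequency of each value:
  6 appears 1 time(s)
  9 appears 2 time(s)
  10 appears 1 time(s)
  11 appears 1 time(s)
  17 appears 3 time(s)
  19 appears 1 time(s)
  20 appears 1 time(s)
Maximum frequency is 3.
Only 17 reaches that frequency, so it is the mode.
Final answer: 17


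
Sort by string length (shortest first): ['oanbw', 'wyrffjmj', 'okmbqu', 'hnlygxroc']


Compute lengths:
  'oanbw' has length 5
  'wyrffjmj' has length 8
  'okmbqu' has length 6
  'hnlygxroc' has length 9
Lengths in increasing order: 5 < 6 < 8 < 9
Listing the words in that order gives the answer.
Final answer: ['oanbw', 'okmbqu', 'wyrffjmj', 'hnlygxroc']


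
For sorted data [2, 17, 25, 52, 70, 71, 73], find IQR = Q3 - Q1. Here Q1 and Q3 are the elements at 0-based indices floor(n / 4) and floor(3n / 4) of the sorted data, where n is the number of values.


The data has n = 7 elements.
Q1 index = floor(7 / 4) = floor(1.75) = 1; Q3 index = floor(3 * 7 / 4) = floor(5.25) = 5
Q1 = element at index 1 = 17
Q3 = element at index 5 = 71
IQR = 71 - 17 = 54
Final answer: 54


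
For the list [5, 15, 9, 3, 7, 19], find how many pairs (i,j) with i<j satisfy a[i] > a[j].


For each element, count the later elements that are smaller than it:
  5 (index 0): smaller elements after it = [3] -> 1
  15 (index 1): smaller elements after it = [9, 3, 7] -> 3
  9 (index 2): smaller elements after it = [3, 7] -> 2
  3 (index 3): smaller elements after it = [] -> 0
  7 (index 4): smaller elements after it = [] -> 0
Total inversions = 1 + 3 + 2 + 0 + 0 = 6
Final answer: 6


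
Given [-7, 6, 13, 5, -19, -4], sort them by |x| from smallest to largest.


Compute absolute values:
  |-7| = 7
  |6| = 6
  |13| = 13
  |5| = 5
  |-19| = 19
  |-4| = 4
Absolute values in increasing order: 4 < 5 < 6 < 7 < 13 < 19
Listing the original numbers in that order gives the answer.
Final answer: [-4, 5, 6, -7, 13, -19]


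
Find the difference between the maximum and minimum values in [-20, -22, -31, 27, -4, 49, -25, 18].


Maximum value: 49
Minimum value: -31
Range = 49 - (-31) = 80
Final answer: 80


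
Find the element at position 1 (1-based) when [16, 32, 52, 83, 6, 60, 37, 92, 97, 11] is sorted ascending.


Sort ascending: [6, 11, 16, 32, 37, 52, 60, 83, 92, 97]
The 1st element (1-indexed) is at index 0.
Value = 6
Final answer: 6


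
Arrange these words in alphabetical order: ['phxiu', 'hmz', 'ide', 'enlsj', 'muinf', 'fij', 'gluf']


Compare strings character by character (the first differing letter decides):
  'enlsj' < 'fij' since 'e' < 'f' at position 1
  'fij' < 'gluf' since 'f' < 'g' at position 1
  'gluf' < 'hmz' since 'g' < 'h' at position 1
  'hmz' < 'ide' since 'h' < 'i' at position 1
  'ide' < 'muinf' since 'i' < 'm' at position 1
  'muinf' < 'phxiu' since 'm' < 'p' at position 1
Chaining these comparisons gives the alphabetical order.
Final answer: ['enlsj', 'fij', 'gluf', 'hmz', 'ide', 'muinf', 'phxiu']


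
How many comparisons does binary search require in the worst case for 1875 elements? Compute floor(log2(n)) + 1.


Binary search halves the search space each step.
Maximum comparisons = floor(log2(1875)) + 1
log2(1875) = 10.8727
floor(log2(1875)) = 10, so 10 + 1 = 11
Final answer: 11


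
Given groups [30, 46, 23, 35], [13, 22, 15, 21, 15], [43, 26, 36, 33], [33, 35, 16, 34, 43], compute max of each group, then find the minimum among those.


Find max of each group:
  Group 1: [30, 46, 23, 35] -> max = 46
  Group 2: [13, 22, 15, 21, 15] -> max = 22
  Group 3: [43, 26, 36, 33] -> max = 43
  Group 4: [33, 35, 16, 34, 43] -> max = 43
Maxes: [46, 22, 43, 43]
Minimum of maxes = 22
Final answer: 22


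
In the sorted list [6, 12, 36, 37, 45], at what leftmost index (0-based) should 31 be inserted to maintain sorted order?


List is sorted: [6, 12, 36, 37, 45]
We need the leftmost position where 31 can be inserted, i.e. the first index whose element is >= 31 (or the end of the list if none is).
Binary search with low=0, high=5 (0-based indices):
  low=0, high=5, mid=2: a[2]=36 >= 31, so high = 2
  low=0, high=2, mid=1: a[1]=12 < 31, so low = 2
Now low = high = 2, so the insertion index is 2.
Final answer: 2


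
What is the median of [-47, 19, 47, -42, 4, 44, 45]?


First, sort the list: [-47, -42, 4, 19, 44, 45, 47]
The list has 7 elements (odd count).
The middle index is 3 (0-based), and the element there is 19.
Final answer: 19


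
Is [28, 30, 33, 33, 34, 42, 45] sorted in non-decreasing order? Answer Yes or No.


Check consecutive pairs:
  28 <= 30? True
  30 <= 33? True
  33 <= 33? True
  33 <= 34? True
  34 <= 42? True
  42 <= 45? True
Every consecutive pair is in order, so the list is non-decreasing.
Final answer: Yes


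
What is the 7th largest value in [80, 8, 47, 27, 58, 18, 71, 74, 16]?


Sort descending: [80, 74, 71, 58, 47, 27, 18, 16, 8]
The 7th element (1-indexed) is at index 6.
Value = 18
Final answer: 18


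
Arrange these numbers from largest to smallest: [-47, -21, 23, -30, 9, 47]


Original list: [-47, -21, 23, -30, 9, 47]
Repeatedly take the largest remaining element:
  Remaining [-47, -21, 23, -30, 9, 47] -> largest is 47
  Remaining [-47, -21, 23, -30, 9] -> largest is 23
  Remaining [-47, -21, -30, 9] -> largest is 9
  Remaining [-47, -21, -30] -> largest is -21
  Remaining [-47, -30] -> largest is -30
  Remaining [-47] -> largest is -47
Collecting the picks in order gives the descending list.
Final answer: [47, 23, 9, -21, -30, -47]


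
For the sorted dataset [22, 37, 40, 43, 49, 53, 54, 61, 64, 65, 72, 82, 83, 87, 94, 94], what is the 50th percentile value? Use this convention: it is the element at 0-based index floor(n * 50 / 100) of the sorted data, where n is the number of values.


The dataset has n = 16 elements.
Index = floor(16 * 50 / 100) = floor(800 / 100) = floor(8) = 8
Counting from index 0 in the sorted data, the element at index 8 is 64.
Final answer: 64


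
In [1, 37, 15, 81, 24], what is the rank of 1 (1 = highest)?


Sort descending: [81, 37, 24, 15, 1]
Find 1 in the sorted list.
1 is at position 5.
Final answer: 5


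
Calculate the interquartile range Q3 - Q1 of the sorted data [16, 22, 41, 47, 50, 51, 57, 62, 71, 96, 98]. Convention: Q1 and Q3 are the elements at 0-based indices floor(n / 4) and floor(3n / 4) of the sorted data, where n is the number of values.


The data has n = 11 elements.
Q1 index = floor(11 / 4) = floor(2.75) = 2; Q3 index = floor(3 * 11 / 4) = floor(8.25) = 8
Q1 = element at index 2 = 41
Q3 = element at index 8 = 71
IQR = 71 - 41 = 30
Final answer: 30


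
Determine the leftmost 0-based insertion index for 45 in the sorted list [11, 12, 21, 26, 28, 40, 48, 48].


List is sorted: [11, 12, 21, 26, 28, 40, 48, 48]
We need the leftmost position where 45 can be inserted, i.e. the first index whose element is >= 45 (or the end of the list if none is).
Binary search with low=0, high=8 (0-based indices):
  low=0, high=8, mid=4: a[4]=28 < 45, so low = 5
  low=5, high=8, mid=6: a[6]=48 >= 45, so high = 6
  low=5, high=6, mid=5: a[5]=40 < 45, so low = 6
Now low = high = 6, so the insertion index is 6.
Final answer: 6


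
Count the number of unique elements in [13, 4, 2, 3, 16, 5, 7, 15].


List all unique values:
Distinct values: [2, 3, 4, 5, 7, 13, 15, 16]
Count = 8
Final answer: 8


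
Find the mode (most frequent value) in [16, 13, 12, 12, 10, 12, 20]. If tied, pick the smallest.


Count the frequency of each value:
  10 appears 1 time(s)
  12 appears 3 time(s)
  13 appears 1 time(s)
  16 appears 1 time(s)
  20 appears 1 time(s)
Maximum frequency is 3.
Only 12 reaches that frequency, so it is the mode.
Final answer: 12


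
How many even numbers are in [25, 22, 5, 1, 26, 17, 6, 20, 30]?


Check each element:
  25 is odd
  22 is even
  5 is odd
  1 is odd
  26 is even
  17 is odd
  6 is even
  20 is even
  30 is even
Evens: [22, 26, 6, 20, 30]
Count of evens = 5
Final answer: 5


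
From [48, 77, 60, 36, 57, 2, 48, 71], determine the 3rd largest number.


Sort descending: [77, 71, 60, 57, 48, 48, 36, 2]
The 3rd element (1-indexed) is at index 2.
Value = 60
Final answer: 60


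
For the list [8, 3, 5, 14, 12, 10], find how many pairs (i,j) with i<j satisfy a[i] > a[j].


For each element, count the later elements that are smaller than it:
  8 (index 0): smaller elements after it = [3, 5] -> 2
  3 (index 1): smaller elements after it = [] -> 0
  5 (index 2): smaller elements after it = [] -> 0
  14 (index 3): smaller elements after it = [12, 10] -> 2
  12 (index 4): smaller elements after it = [10] -> 1
Total inversions = 2 + 0 + 0 + 2 + 1 = 5
Final answer: 5


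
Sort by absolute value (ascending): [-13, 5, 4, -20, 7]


Compute absolute values:
  |-13| = 13
  |5| = 5
  |4| = 4
  |-20| = 20
  |7| = 7
Absolute values in increasing order: 4 < 5 < 7 < 13 < 20
Listing the original numbers in that order gives the answer.
Final answer: [4, 5, 7, -13, -20]


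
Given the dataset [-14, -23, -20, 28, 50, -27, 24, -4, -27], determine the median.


First, sort the list: [-27, -27, -23, -20, -14, -4, 24, 28, 50]
The list has 9 elements (odd count).
The middle index is 4 (0-based), and the element there is -14.
Final answer: -14


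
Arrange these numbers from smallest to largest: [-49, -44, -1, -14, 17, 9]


Original list: [-49, -44, -1, -14, 17, 9]
Repeatedly take the smallest remaining element:
  Remaining [-49, -44, -1, -14, 17, 9] -> smallest is -49
  Remaining [-44, -1, -14, 17, 9] -> smallest is -44
  Remaining [-1, -14, 17, 9] -> smallest is -14
  Remaining [-1, 17, 9] -> smallest is -1
  Remaining [17, 9] -> smallest is 9
  Remaining [17] -> smallest is 17
Collecting the picks in order gives the sorted list.
Final answer: [-49, -44, -14, -1, 9, 17]


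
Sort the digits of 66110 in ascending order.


The number 66110 has digits: 6, 6, 1, 1, 0
Sorted: 0, 1, 1, 6, 6
Joining the sorted digits gives the result.
Final answer: 01166


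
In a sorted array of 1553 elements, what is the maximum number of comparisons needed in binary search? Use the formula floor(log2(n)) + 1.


Binary search halves the search space each step.
Maximum comparisons = floor(log2(1553)) + 1
log2(1553) = 10.6008
floor(log2(1553)) = 10, so 10 + 1 = 11
Final answer: 11


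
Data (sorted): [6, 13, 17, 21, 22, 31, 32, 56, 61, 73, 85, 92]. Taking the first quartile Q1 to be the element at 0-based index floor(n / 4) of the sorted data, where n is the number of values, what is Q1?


The list has n = 12 elements.
Q1 index = floor(12 / 4) = floor(3) = 3
Counting from index 0 in the sorted data, the element at index 3 is 21.
Final answer: 21


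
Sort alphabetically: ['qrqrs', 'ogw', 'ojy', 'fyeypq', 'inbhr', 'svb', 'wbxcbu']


Compare strings character by character (the first differing letter decides):
  'fyeypq' < 'inbhr' since 'f' < 'i' at position 1
  'inbhr' < 'ogw' since 'i' < 'o' at position 1
  'ogw' < 'ojy' since 'g' < 'j' at position 2
  'ojy' < 'qrqrs' since 'o' < 'q' at position 1
  'qrqrs' < 'svb' since 'q' < 's' at position 1
  'svb' < 'wbxcbu' since 's' < 'w' at position 1
Chaining these comparisons gives the alphabetical order.
Final answer: ['fyeypq', 'inbhr', 'ogw', 'ojy', 'qrqrs', 'svb', 'wbxcbu']


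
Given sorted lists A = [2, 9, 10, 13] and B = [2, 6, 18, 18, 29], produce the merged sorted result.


List A: [2, 9, 10, 13]
List B: [2, 6, 18, 18, 29]
Repeatedly compare the front elements and take the smaller:
  2 vs 2 -> take 2
  9 vs 2 -> take 2
  9 vs 6 -> take 6
  9 vs 18 -> take 9
  10 vs 18 -> take 10
  13 vs 18 -> take 13
  A is exhausted; append the rest of B: [18, 18, 29]
Final answer: [2, 2, 6, 9, 10, 13, 18, 18, 29]


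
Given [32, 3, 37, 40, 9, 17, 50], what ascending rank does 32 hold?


Sort ascending: [3, 9, 17, 32, 37, 40, 50]
Find 32 in the sorted list.
32 is at position 4 (1-indexed).
Final answer: 4


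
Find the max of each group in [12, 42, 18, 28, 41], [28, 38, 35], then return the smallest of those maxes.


Find max of each group:
  Group 1: [12, 42, 18, 28, 41] -> max = 42
  Group 2: [28, 38, 35] -> max = 38
Maxes: [42, 38]
Minimum of maxes = 38
Final answer: 38


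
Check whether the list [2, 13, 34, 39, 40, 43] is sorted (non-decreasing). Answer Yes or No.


Check consecutive pairs:
  2 <= 13? True
  13 <= 34? True
  34 <= 39? True
  39 <= 40? True
  40 <= 43? True
Every consecutive pair is in order, so the list is non-decreasing.
Final answer: Yes


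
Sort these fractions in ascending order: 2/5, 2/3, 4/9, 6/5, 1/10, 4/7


Convert to decimal for comparison:
  2/5 = 0.4
  2/3 = 0.6667
  4/9 = 0.4444
  6/5 = 1.2
  1/10 = 0.1
  4/7 = 0.5714
Decimals in increasing order: 0.1 < 0.4 < 0.4444 < 0.5714 < 0.6667 < 1.2
Writing each back as its fraction gives the sorted order.
Final answer: 1/10, 2/5, 4/9, 4/7, 2/3, 6/5


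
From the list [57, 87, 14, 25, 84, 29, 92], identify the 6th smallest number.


Sort ascending: [14, 25, 29, 57, 84, 87, 92]
The 6th element (1-indexed) is at index 5.
Value = 87
Final answer: 87


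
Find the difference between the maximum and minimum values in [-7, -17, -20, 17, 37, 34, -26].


Maximum value: 37
Minimum value: -26
Range = 37 - (-26) = 63
Final answer: 63


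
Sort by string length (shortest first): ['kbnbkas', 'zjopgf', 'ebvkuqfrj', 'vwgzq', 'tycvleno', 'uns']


Compute lengths:
  'kbnbkas' has length 7
  'zjopgf' has length 6
  'ebvkuqfrj' has length 9
  'vwgzq' has length 5
  'tycvleno' has length 8
  'uns' has length 3
Lengths in increasing order: 3 < 5 < 6 < 7 < 8 < 9
Listing the words in that order gives the answer.
Final answer: ['uns', 'vwgzq', 'zjopgf', 'kbnbkas', 'tycvleno', 'ebvkuqfrj']


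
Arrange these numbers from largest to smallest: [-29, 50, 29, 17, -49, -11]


Original list: [-29, 50, 29, 17, -49, -11]
Repeatedly take the largest remaining element:
  Remaining [-29, 50, 29, 17, -49, -11] -> largest is 50
  Remaining [-29, 29, 17, -49, -11] -> largest is 29
  Remaining [-29, 17, -49, -11] -> largest is 17
  Remaining [-29, -49, -11] -> largest is -11
  Remaining [-29, -49] -> largest is -29
  Remaining [-49] -> largest is -49
Collecting the picks in order gives the descending list.
Final answer: [50, 29, 17, -11, -29, -49]


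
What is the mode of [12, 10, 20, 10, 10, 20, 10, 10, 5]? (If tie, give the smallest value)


Count the frequency of each value:
  5 appears 1 time(s)
  10 appears 5 time(s)
  12 appears 1 time(s)
  20 appears 2 time(s)
Maximum frequency is 5.
Only 10 reaches that frequency, so it is the mode.
Final answer: 10


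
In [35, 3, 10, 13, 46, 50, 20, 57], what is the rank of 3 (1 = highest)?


Sort descending: [57, 50, 46, 35, 20, 13, 10, 3]
Find 3 in the sorted list.
3 is at position 8.
Final answer: 8


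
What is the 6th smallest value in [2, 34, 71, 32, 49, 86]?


Sort ascending: [2, 32, 34, 49, 71, 86]
The 6th element (1-indexed) is at index 5.
Value = 86
Final answer: 86


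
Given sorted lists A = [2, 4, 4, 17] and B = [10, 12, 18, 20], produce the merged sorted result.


List A: [2, 4, 4, 17]
List B: [10, 12, 18, 20]
Repeatedly compare the front elements and take the smaller:
  2 vs 10 -> take 2
  4 vs 10 -> take 4
  4 vs 10 -> take 4
  17 vs 10 -> take 10
  17 vs 12 -> take 12
  17 vs 18 -> take 17
  A is exhausted; append the rest of B: [18, 20]
Final answer: [2, 4, 4, 10, 12, 17, 18, 20]


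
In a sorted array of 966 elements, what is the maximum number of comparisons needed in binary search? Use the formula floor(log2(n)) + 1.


Binary search halves the search space each step.
Maximum comparisons = floor(log2(966)) + 1
log2(966) = 9.9159
floor(log2(966)) = 9, so 9 + 1 = 10
Final answer: 10


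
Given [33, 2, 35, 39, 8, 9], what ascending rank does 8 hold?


Sort ascending: [2, 8, 9, 33, 35, 39]
Find 8 in the sorted list.
8 is at position 2 (1-indexed).
Final answer: 2


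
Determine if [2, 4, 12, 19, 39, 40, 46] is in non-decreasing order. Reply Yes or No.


Check consecutive pairs:
  2 <= 4? True
  4 <= 12? True
  12 <= 19? True
  19 <= 39? True
  39 <= 40? True
  40 <= 46? True
Every consecutive pair is in order, so the list is non-decreasing.
Final answer: Yes


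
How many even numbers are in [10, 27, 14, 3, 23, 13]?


Check each element:
  10 is even
  27 is odd
  14 is even
  3 is odd
  23 is odd
  13 is odd
Evens: [10, 14]
Count of evens = 2
Final answer: 2


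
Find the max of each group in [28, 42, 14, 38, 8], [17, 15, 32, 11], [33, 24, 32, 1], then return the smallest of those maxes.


Find max of each group:
  Group 1: [28, 42, 14, 38, 8] -> max = 42
  Group 2: [17, 15, 32, 11] -> max = 32
  Group 3: [33, 24, 32, 1] -> max = 33
Maxes: [42, 32, 33]
Minimum of maxes = 32
Final answer: 32


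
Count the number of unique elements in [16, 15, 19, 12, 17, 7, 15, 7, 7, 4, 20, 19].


List all unique values:
Distinct values: [4, 7, 12, 15, 16, 17, 19, 20]
Count = 8
Final answer: 8


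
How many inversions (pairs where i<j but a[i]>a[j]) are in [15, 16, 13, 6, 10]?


For each element, count the later elements that are smaller than it:
  15 (index 0): smaller elements after it = [13, 6, 10] -> 3
  16 (index 1): smaller elements after it = [13, 6, 10] -> 3
  13 (index 2): smaller elements after it = [6, 10] -> 2
  6 (index 3): smaller elements after it = [] -> 0
Total inversions = 3 + 3 + 2 + 0 = 8
Final answer: 8


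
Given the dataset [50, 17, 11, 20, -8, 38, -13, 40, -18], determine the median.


First, sort the list: [-18, -13, -8, 11, 17, 20, 38, 40, 50]
The list has 9 elements (odd count).
The middle index is 4 (0-based), and the element there is 17.
Final answer: 17


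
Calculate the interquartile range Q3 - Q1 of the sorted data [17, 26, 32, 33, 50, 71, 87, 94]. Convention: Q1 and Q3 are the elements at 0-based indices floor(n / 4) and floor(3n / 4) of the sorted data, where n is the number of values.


The data has n = 8 elements.
Q1 index = floor(8 / 4) = floor(2) = 2; Q3 index = floor(3 * 8 / 4) = floor(6) = 6
Q1 = element at index 2 = 32
Q3 = element at index 6 = 87
IQR = 87 - 32 = 55
Final answer: 55


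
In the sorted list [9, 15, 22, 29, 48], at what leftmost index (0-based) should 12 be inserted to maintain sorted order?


List is sorted: [9, 15, 22, 29, 48]
We need the leftmost position where 12 can be inserted, i.e. the first index whose element is >= 12 (or the end of the list if none is).
Binary search with low=0, high=5 (0-based indices):
  low=0, high=5, mid=2: a[2]=22 >= 12, so high = 2
  low=0, high=2, mid=1: a[1]=15 >= 12, so high = 1
  low=0, high=1, mid=0: a[0]=9 < 12, so low = 1
Now low = high = 1, so the insertion index is 1.
Final answer: 1


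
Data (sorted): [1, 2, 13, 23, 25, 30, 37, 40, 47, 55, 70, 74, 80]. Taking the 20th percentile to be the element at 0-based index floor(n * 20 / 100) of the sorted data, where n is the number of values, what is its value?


The dataset has n = 13 elements.
Index = floor(13 * 20 / 100) = floor(260 / 100) = floor(2.6) = 2
Counting from index 0 in the sorted data, the element at index 2 is 13.
Final answer: 13


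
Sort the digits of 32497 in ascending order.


The number 32497 has digits: 3, 2, 4, 9, 7
Sorted: 2, 3, 4, 7, 9
Joining the sorted digits gives the result.
Final answer: 23479


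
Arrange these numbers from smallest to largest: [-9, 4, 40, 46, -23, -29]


Original list: [-9, 4, 40, 46, -23, -29]
Repeatedly take the smallest remaining element:
  Remaining [-9, 4, 40, 46, -23, -29] -> smallest is -29
  Remaining [-9, 4, 40, 46, -23] -> smallest is -23
  Remaining [-9, 4, 40, 46] -> smallest is -9
  Remaining [4, 40, 46] -> smallest is 4
  Remaining [40, 46] -> smallest is 40
  Remaining [46] -> smallest is 46
Collecting the picks in order gives the sorted list.
Final answer: [-29, -23, -9, 4, 40, 46]


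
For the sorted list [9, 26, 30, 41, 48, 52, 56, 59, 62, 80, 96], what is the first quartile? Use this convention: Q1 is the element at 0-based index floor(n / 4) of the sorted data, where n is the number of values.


The list has n = 11 elements.
Q1 index = floor(11 / 4) = floor(2.75) = 2
Counting from index 0 in the sorted data, the element at index 2 is 30.
Final answer: 30


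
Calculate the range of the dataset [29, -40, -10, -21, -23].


Maximum value: 29
Minimum value: -40
Range = 29 - (-40) = 69
Final answer: 69


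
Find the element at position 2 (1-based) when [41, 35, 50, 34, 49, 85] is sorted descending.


Sort descending: [85, 50, 49, 41, 35, 34]
The 2nd element (1-indexed) is at index 1.
Value = 50
Final answer: 50


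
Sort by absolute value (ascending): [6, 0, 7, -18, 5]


Compute absolute values:
  |6| = 6
  |0| = 0
  |7| = 7
  |-18| = 18
  |5| = 5
Absolute values in increasing order: 0 < 5 < 6 < 7 < 18
Listing the original numbers in that order gives the answer.
Final answer: [0, 5, 6, 7, -18]


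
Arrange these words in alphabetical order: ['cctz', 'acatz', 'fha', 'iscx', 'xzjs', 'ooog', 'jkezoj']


Compare strings character by character (the first differing letter decides):
  'acatz' < 'cctz' since 'a' < 'c' at position 1
  'cctz' < 'fha' since 'c' < 'f' at position 1
  'fha' < 'iscx' since 'f' < 'i' at position 1
  'iscx' < 'jkezoj' since 'i' < 'j' at position 1
  'jkezoj' < 'ooog' since 'j' < 'o' at position 1
  'ooog' < 'xzjs' since 'o' < 'x' at position 1
Chaining these comparisons gives the alphabetical order.
Final answer: ['acatz', 'cctz', 'fha', 'iscx', 'jkezoj', 'ooog', 'xzjs']


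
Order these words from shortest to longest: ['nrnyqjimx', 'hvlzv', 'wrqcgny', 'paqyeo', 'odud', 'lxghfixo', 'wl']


Compute lengths:
  'nrnyqjimx' has length 9
  'hvlzv' has length 5
  'wrqcgny' has length 7
  'paqyeo' has length 6
  'odud' has length 4
  'lxghfixo' has length 8
  'wl' has length 2
Lengths in increasing order: 2 < 4 < 5 < 6 < 7 < 8 < 9
Listing the words in that order gives the answer.
Final answer: ['wl', 'odud', 'hvlzv', 'paqyeo', 'wrqcgny', 'lxghfixo', 'nrnyqjimx']


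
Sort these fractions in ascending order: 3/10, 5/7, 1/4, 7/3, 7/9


Convert to decimal for comparison:
  3/10 = 0.3
  5/7 = 0.7143
  1/4 = 0.25
  7/3 = 2.3333
  7/9 = 0.7778
Decimals in increasing order: 0.25 < 0.3 < 0.7143 < 0.7778 < 2.3333
Writing each back as its fraction gives the sorted order.
Final answer: 1/4, 3/10, 5/7, 7/9, 7/3


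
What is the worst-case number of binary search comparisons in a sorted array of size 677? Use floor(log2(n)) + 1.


Binary search halves the search space each step.
Maximum comparisons = floor(log2(677)) + 1
log2(677) = 9.403
floor(log2(677)) = 9, so 9 + 1 = 10
Final answer: 10


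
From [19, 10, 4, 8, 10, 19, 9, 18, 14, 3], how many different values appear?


List all unique values:
Distinct values: [3, 4, 8, 9, 10, 14, 18, 19]
Count = 8
Final answer: 8


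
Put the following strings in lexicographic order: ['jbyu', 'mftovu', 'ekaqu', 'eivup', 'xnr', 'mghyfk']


Compare strings character by character (the first differing letter decides):
  'eivup' < 'ekaqu' since 'i' < 'k' at position 2
  'ekaqu' < 'jbyu' since 'e' < 'j' at position 1
  'jbyu' < 'mftovu' since 'j' < 'm' at position 1
  'mftovu' < 'mghyfk' since 'f' < 'g' at position 2
  'mghyfk' < 'xnr' since 'm' < 'x' at position 1
Chaining these comparisons gives the alphabetical order.
Final answer: ['eivup', 'ekaqu', 'jbyu', 'mftovu', 'mghyfk', 'xnr']


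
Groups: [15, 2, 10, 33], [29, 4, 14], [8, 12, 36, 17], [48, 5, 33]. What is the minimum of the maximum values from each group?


Find max of each group:
  Group 1: [15, 2, 10, 33] -> max = 33
  Group 2: [29, 4, 14] -> max = 29
  Group 3: [8, 12, 36, 17] -> max = 36
  Group 4: [48, 5, 33] -> max = 48
Maxes: [33, 29, 36, 48]
Minimum of maxes = 29
Final answer: 29


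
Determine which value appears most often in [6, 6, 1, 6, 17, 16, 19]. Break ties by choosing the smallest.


Count the frequency of each value:
  1 appears 1 time(s)
  6 appears 3 time(s)
  16 appears 1 time(s)
  17 appears 1 time(s)
  19 appears 1 time(s)
Maximum frequency is 3.
Only 6 reaches that frequency, so it is the mode.
Final answer: 6


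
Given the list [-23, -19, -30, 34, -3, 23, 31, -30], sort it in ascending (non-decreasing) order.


Original list: [-23, -19, -30, 34, -3, 23, 31, -30]
Repeatedly take the smallest remaining element:
  Remaining [-23, -19, -30, 34, -3, 23, 31, -30] -> smallest is -30
  Remaining [-23, -19, 34, -3, 23, 31, -30] -> smallest is -30
  Remaining [-23, -19, 34, -3, 23, 31] -> smallest is -23
  Remaining [-19, 34, -3, 23, 31] -> smallest is -19
  Remaining [34, -3, 23, 31] -> smallest is -3
  Remaining [34, 23, 31] -> smallest is 23
  Remaining [34, 31] -> smallest is 31
  Remaining [34] -> smallest is 34
Collecting the picks in order gives the sorted list.
Final answer: [-30, -30, -23, -19, -3, 23, 31, 34]


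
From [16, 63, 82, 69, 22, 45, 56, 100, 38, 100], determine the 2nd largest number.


Sort descending: [100, 100, 82, 69, 63, 56, 45, 38, 22, 16]
The 2nd element (1-indexed) is at index 1.
Value = 100
Final answer: 100


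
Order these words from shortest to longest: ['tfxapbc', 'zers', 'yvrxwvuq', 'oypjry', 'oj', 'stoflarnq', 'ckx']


Compute lengths:
  'tfxapbc' has length 7
  'zers' has length 4
  'yvrxwvuq' has length 8
  'oypjry' has length 6
  'oj' has length 2
  'stoflarnq' has length 9
  'ckx' has length 3
Lengths in increasing order: 2 < 3 < 4 < 6 < 7 < 8 < 9
Listing the words in that order gives the answer.
Final answer: ['oj', 'ckx', 'zers', 'oypjry', 'tfxapbc', 'yvrxwvuq', 'stoflarnq']


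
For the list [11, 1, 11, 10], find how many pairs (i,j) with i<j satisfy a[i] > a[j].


For each element, count the later elements that are smaller than it:
  11 (index 0): smaller elements after it = [1, 10] -> 2
  1 (index 1): smaller elements after it = [] -> 0
  11 (index 2): smaller elements after it = [10] -> 1
Total inversions = 2 + 0 + 1 = 3
Final answer: 3


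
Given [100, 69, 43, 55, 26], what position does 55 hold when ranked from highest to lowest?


Sort descending: [100, 69, 55, 43, 26]
Find 55 in the sorted list.
55 is at position 3.
Final answer: 3


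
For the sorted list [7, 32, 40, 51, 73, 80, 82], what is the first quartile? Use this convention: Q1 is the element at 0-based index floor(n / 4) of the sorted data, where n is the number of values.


The list has n = 7 elements.
Q1 index = floor(7 / 4) = floor(1.75) = 1
Counting from index 0 in the sorted data, the element at index 1 is 32.
Final answer: 32


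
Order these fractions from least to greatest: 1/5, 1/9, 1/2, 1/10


Convert to decimal for comparison:
  1/5 = 0.2
  1/9 = 0.1111
  1/2 = 0.5
  1/10 = 0.1
Decimals in increasing order: 0.1 < 0.1111 < 0.2 < 0.5
Writing each back as its fraction gives the sorted order.
Final answer: 1/10, 1/9, 1/5, 1/2


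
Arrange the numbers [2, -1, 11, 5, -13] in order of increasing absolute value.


Compute absolute values:
  |2| = 2
  |-1| = 1
  |11| = 11
  |5| = 5
  |-13| = 13
Absolute values in increasing order: 1 < 2 < 5 < 11 < 13
Listing the original numbers in that order gives the answer.
Final answer: [-1, 2, 5, 11, -13]


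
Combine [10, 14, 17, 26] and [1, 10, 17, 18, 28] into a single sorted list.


List A: [10, 14, 17, 26]
List B: [1, 10, 17, 18, 28]
Repeatedly compare the front elements and take the smaller:
  10 vs 1 -> take 1
  10 vs 10 -> take 10
  14 vs 10 -> take 10
  14 vs 17 -> take 14
  17 vs 17 -> take 17
  26 vs 17 -> take 17
  26 vs 18 -> take 18
  26 vs 28 -> take 26
  A is exhausted; append the rest of B: [28]
Final answer: [1, 10, 10, 14, 17, 17, 18, 26, 28]


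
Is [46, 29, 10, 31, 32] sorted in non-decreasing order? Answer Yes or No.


Check consecutive pairs:
  46 <= 29? False
  29 <= 10? False
  10 <= 31? True
  31 <= 32? True
2 consecutive pair(s) are out of order, so the list is not sorted.
Final answer: No


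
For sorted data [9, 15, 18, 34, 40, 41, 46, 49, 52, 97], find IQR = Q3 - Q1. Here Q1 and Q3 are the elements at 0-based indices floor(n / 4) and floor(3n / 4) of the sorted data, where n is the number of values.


The data has n = 10 elements.
Q1 index = floor(10 / 4) = floor(2.5) = 2; Q3 index = floor(3 * 10 / 4) = floor(7.5) = 7
Q1 = element at index 2 = 18
Q3 = element at index 7 = 49
IQR = 49 - 18 = 31
Final answer: 31


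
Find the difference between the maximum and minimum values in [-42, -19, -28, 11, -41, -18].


Maximum value: 11
Minimum value: -42
Range = 11 - (-42) = 53
Final answer: 53


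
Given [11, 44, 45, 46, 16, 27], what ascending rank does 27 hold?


Sort ascending: [11, 16, 27, 44, 45, 46]
Find 27 in the sorted list.
27 is at position 3 (1-indexed).
Final answer: 3


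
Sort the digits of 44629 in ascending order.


The number 44629 has digits: 4, 4, 6, 2, 9
Sorted: 2, 4, 4, 6, 9
Joining the sorted digits gives the result.
Final answer: 24469


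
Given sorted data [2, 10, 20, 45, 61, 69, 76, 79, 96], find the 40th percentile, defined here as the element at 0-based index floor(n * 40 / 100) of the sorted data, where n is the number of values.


The dataset has n = 9 elements.
Index = floor(9 * 40 / 100) = floor(360 / 100) = floor(3.6) = 3
Counting from index 0 in the sorted data, the element at index 3 is 45.
Final answer: 45


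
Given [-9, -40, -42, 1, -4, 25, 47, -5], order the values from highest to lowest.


Original list: [-9, -40, -42, 1, -4, 25, 47, -5]
Repeatedly take the largest remaining element:
  Remaining [-9, -40, -42, 1, -4, 25, 47, -5] -> largest is 47
  Remaining [-9, -40, -42, 1, -4, 25, -5] -> largest is 25
  Remaining [-9, -40, -42, 1, -4, -5] -> largest is 1
  Remaining [-9, -40, -42, -4, -5] -> largest is -4
  Remaining [-9, -40, -42, -5] -> largest is -5
  Remaining [-9, -40, -42] -> largest is -9
  Remaining [-40, -42] -> largest is -40
  Remaining [-42] -> largest is -42
Collecting the picks in order gives the descending list.
Final answer: [47, 25, 1, -4, -5, -9, -40, -42]


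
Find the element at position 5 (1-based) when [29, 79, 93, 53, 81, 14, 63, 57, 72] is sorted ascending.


Sort ascending: [14, 29, 53, 57, 63, 72, 79, 81, 93]
The 5th element (1-indexed) is at index 4.
Value = 63
Final answer: 63


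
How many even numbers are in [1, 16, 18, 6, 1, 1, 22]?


Check each element:
  1 is odd
  16 is even
  18 is even
  6 is even
  1 is odd
  1 is odd
  22 is even
Evens: [16, 18, 6, 22]
Count of evens = 4
Final answer: 4


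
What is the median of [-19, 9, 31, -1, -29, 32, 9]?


First, sort the list: [-29, -19, -1, 9, 9, 31, 32]
The list has 7 elements (odd count).
The middle index is 3 (0-based), and the element there is 9.
Final answer: 9


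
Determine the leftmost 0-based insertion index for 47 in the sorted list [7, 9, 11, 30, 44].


List is sorted: [7, 9, 11, 30, 44]
We need the leftmost position where 47 can be inserted, i.e. the first index whose element is >= 47 (or the end of the list if none is).
Binary search with low=0, high=5 (0-based indices):
  low=0, high=5, mid=2: a[2]=11 < 47, so low = 3
  low=3, high=5, mid=4: a[4]=44 < 47, so low = 5
Now low = high = 5, so the insertion index is 5.
Final answer: 5


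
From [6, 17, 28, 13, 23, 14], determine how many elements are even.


Check each element:
  6 is even
  17 is odd
  28 is even
  13 is odd
  23 is odd
  14 is even
Evens: [6, 28, 14]
Count of evens = 3
Final answer: 3


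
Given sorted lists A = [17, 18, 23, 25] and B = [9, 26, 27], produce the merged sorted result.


List A: [17, 18, 23, 25]
List B: [9, 26, 27]
Repeatedly compare the front elements and take the smaller:
  17 vs 9 -> take 9
  17 vs 26 -> take 17
  18 vs 26 -> take 18
  23 vs 26 -> take 23
  25 vs 26 -> take 25
  A is exhausted; append the rest of B: [26, 27]
Final answer: [9, 17, 18, 23, 25, 26, 27]


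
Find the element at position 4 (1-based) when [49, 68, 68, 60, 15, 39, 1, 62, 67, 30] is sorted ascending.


Sort ascending: [1, 15, 30, 39, 49, 60, 62, 67, 68, 68]
The 4th element (1-indexed) is at index 3.
Value = 39
Final answer: 39


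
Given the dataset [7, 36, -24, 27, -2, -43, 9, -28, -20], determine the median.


First, sort the list: [-43, -28, -24, -20, -2, 7, 9, 27, 36]
The list has 9 elements (odd count).
The middle index is 4 (0-based), and the element there is -2.
Final answer: -2


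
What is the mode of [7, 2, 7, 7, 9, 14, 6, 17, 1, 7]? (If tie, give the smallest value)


Count the frequency of each value:
  1 appears 1 time(s)
  2 appears 1 time(s)
  6 appears 1 time(s)
  7 appears 4 time(s)
  9 appears 1 time(s)
  14 appears 1 time(s)
  17 appears 1 time(s)
Maximum frequency is 4.
Only 7 reaches that frequency, so it is the mode.
Final answer: 7


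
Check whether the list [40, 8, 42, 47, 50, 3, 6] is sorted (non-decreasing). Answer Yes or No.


Check consecutive pairs:
  40 <= 8? False
  8 <= 42? True
  42 <= 47? True
  47 <= 50? True
  50 <= 3? False
  3 <= 6? True
2 consecutive pair(s) are out of order, so the list is not sorted.
Final answer: No


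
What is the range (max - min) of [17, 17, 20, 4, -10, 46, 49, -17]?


Maximum value: 49
Minimum value: -17
Range = 49 - (-17) = 66
Final answer: 66


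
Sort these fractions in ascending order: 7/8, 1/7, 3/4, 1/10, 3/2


Convert to decimal for comparison:
  7/8 = 0.875
  1/7 = 0.1429
  3/4 = 0.75
  1/10 = 0.1
  3/2 = 1.5
Decimals in increasing order: 0.1 < 0.1429 < 0.75 < 0.875 < 1.5
Writing each back as its fraction gives the sorted order.
Final answer: 1/10, 1/7, 3/4, 7/8, 3/2


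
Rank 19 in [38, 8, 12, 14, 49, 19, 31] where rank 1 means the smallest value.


Sort ascending: [8, 12, 14, 19, 31, 38, 49]
Find 19 in the sorted list.
19 is at position 4 (1-indexed).
Final answer: 4


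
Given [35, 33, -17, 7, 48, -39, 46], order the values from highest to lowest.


Original list: [35, 33, -17, 7, 48, -39, 46]
Repeatedly take the largest remaining element:
  Remaining [35, 33, -17, 7, 48, -39, 46] -> largest is 48
  Remaining [35, 33, -17, 7, -39, 46] -> largest is 46
  Remaining [35, 33, -17, 7, -39] -> largest is 35
  Remaining [33, -17, 7, -39] -> largest is 33
  Remaining [-17, 7, -39] -> largest is 7
  Remaining [-17, -39] -> largest is -17
  Remaining [-39] -> largest is -39
Collecting the picks in order gives the descending list.
Final answer: [48, 46, 35, 33, 7, -17, -39]


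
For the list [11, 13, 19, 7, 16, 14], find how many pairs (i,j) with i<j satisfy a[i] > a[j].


For each element, count the later elements that are smaller than it:
  11 (index 0): smaller elements after it = [7] -> 1
  13 (index 1): smaller elements after it = [7] -> 1
  19 (index 2): smaller elements after it = [7, 16, 14] -> 3
  7 (index 3): smaller elements after it = [] -> 0
  16 (index 4): smaller elements after it = [14] -> 1
Total inversions = 1 + 1 + 3 + 0 + 1 = 6
Final answer: 6


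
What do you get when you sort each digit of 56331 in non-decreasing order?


The number 56331 has digits: 5, 6, 3, 3, 1
Sorted: 1, 3, 3, 5, 6
Joining the sorted digits gives the result.
Final answer: 13356


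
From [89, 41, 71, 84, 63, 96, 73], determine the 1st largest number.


Sort descending: [96, 89, 84, 73, 71, 63, 41]
The 1st element (1-indexed) is at index 0.
Value = 96
Final answer: 96


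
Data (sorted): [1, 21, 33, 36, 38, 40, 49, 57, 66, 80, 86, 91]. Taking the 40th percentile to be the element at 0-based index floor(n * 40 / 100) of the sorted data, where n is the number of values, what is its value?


The dataset has n = 12 elements.
Index = floor(12 * 40 / 100) = floor(480 / 100) = floor(4.8) = 4
Counting from index 0 in the sorted data, the element at index 4 is 38.
Final answer: 38


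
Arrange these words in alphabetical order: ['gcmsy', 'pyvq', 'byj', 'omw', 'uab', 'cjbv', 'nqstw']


Compare strings character by character (the first differing letter decides):
  'byj' < 'cjbv' since 'b' < 'c' at position 1
  'cjbv' < 'gcmsy' since 'c' < 'g' at position 1
  'gcmsy' < 'nqstw' since 'g' < 'n' at position 1
  'nqstw' < 'omw' since 'n' < 'o' at position 1
  'omw' < 'pyvq' since 'o' < 'p' at position 1
  'pyvq' < 'uab' since 'p' < 'u' at position 1
Chaining these comparisons gives the alphabetical order.
Final answer: ['byj', 'cjbv', 'gcmsy', 'nqstw', 'omw', 'pyvq', 'uab']
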